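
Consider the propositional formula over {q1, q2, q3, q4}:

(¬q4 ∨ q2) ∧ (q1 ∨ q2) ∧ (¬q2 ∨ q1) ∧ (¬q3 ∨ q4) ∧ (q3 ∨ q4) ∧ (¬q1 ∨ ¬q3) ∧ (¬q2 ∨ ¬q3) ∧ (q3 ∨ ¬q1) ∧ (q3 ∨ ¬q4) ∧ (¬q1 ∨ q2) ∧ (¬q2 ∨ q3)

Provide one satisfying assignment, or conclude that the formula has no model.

UNSATISFIABLE

Branch on q4: set q4 = False.
Unit clause (¬q3) forces q3 = False.
But (q3) is also a unit clause — contradiction.
That branch fails; take q4 = True instead.
Unit clause (q2) forces q2 = True.
Unit clause (q1) forces q1 = True.
Unit clause (¬q3) forces q3 = False.
But (q3) is also a unit clause — contradiction.
Either choice for q4 ends in contradiction.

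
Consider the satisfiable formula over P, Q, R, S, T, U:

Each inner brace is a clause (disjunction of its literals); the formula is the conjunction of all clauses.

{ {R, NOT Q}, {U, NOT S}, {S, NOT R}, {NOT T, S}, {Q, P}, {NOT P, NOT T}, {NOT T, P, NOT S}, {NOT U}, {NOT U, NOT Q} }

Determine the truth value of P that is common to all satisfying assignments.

True

Suppose P = false.
From the singleton clause (Q), Q = true.
From the singleton clause (R), R = true.
From the singleton clause (S), S = true.
From the singleton clause (U), U = true.
But (NOT U) is also a unit clause — contradiction.
So every satisfying assignment has P = True.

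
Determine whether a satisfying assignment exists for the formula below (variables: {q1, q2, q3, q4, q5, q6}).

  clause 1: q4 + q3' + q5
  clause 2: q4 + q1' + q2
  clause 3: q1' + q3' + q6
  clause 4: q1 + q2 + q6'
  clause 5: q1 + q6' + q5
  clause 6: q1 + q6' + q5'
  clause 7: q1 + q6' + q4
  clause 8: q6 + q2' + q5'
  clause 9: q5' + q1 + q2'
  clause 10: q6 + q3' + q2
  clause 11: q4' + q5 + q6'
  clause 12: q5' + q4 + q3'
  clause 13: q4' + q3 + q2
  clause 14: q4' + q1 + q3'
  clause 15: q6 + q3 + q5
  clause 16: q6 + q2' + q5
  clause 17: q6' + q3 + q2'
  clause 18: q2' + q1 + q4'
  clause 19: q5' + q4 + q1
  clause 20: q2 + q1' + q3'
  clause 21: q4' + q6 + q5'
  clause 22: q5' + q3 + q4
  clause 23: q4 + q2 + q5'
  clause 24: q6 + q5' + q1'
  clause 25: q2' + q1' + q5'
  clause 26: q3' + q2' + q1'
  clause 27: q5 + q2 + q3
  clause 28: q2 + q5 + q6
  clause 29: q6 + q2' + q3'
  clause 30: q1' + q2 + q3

No, unsatisfiable

Suppose q4 = 1.
Suppose q5 = 1.
From the singleton clause (q6), q6 = 1.
From the singleton clause (q1), q1 = 1.
From the singleton clause (q2'), q2 = 0.
From the singleton clause (q3), q3 = 1.
That conflicts with the unit clause (q3').
That branch fails; take q5 = 0 instead.
From the singleton clause (q6'), q6 = 0.
From the singleton clause (q3), q3 = 1.
From the singleton clause (q1'), q1 = 0.
That conflicts with the unit clause (q1).
Both values of q5 lead to a conflict.
That branch fails; take q4 = 0 instead.
Suppose q3 = 0.
From the singleton clause (q5'), q5 = 0.
From the singleton clause (q6), q6 = 1.
From the singleton clause (q1), q1 = 1.
From the singleton clause (q2), q2 = 1.
That conflicts with the unit clause (q2').
That branch fails; take q3 = 1 instead.
From the singleton clause (q5), q5 = 1.
That conflicts with the unit clause (q5').
Both values of q3 lead to a conflict.
Both values of q4 lead to a conflict.
No assignment satisfies every clause.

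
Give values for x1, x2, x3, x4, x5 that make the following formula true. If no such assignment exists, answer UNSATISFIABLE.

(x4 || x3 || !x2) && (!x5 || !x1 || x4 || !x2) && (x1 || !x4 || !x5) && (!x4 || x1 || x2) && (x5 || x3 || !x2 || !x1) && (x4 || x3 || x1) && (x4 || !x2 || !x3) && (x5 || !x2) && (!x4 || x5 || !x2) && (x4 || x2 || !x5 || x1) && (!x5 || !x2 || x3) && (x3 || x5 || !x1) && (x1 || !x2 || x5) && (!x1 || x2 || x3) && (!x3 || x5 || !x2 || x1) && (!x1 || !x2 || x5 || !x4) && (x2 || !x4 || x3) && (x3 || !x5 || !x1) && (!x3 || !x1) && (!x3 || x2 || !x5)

x1 ↦ false,  x2 ↦ false,  x3 ↦ true,  x4 ↦ false,  x5 ↦ false

Try x5 = false.
(!x2) alone gives x2 = false.
Try x4 = false.
Try x3 = true.
(!x1) alone gives x1 = false.
All clauses are satisfied.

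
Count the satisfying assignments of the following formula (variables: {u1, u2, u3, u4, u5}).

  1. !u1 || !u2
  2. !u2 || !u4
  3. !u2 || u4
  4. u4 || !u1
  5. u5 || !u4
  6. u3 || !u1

There are 2^5 = 32 truth assignments over (u1, u2, u3, u4, u5).
Split on u5. With u5 = true, the clauses containing u5 are satisfied and !u5 drops from the rest; 5 of the 2^4 = 16 assignments to the other variables satisfy what remains.
With u5 = false, by the same count on the reduced clause set, 2 assignments work.
(One model: u1=F, u2=F, u3=F, u4=F, u5=F.)
Total: 5 + 2 = 7.

7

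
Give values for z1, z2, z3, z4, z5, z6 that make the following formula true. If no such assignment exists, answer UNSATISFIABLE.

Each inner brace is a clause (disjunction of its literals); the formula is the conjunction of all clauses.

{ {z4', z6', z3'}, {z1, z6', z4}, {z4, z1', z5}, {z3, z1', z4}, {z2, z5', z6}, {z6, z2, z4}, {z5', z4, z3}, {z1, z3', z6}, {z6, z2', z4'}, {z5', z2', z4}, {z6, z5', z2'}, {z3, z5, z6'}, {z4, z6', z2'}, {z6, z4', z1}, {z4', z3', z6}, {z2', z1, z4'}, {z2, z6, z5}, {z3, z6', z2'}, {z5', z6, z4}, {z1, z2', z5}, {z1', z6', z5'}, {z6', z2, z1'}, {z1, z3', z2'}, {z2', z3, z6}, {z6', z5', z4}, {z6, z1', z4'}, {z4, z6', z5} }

Branch on z4: set z4 = 1.
Branch on z6: set z6 = 1.
Unit clause (z3') forces z3 = 0.
Unit clause (z5) forces z5 = 1.
Unit clause (z2') forces z2 = 0.
Unit clause (z1') forces z1 = 0.
All clauses are satisfied.

z1=0; z2=0; z3=0; z4=1; z5=1; z6=1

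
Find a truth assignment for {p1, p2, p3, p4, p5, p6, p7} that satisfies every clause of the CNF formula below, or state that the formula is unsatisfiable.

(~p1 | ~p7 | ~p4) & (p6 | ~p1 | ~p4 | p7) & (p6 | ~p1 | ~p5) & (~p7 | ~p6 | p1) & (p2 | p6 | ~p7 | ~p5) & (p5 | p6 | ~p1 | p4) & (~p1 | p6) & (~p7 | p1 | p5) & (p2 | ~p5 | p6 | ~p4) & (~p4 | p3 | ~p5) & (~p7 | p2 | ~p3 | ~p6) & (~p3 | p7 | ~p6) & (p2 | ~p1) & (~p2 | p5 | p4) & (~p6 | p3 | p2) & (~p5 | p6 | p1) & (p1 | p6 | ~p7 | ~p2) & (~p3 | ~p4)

p1 ↦ 0,  p2 ↦ 1,  p3 ↦ 0,  p4 ↦ 1,  p5 ↦ 0,  p6 ↦ 0,  p7 ↦ 0

Try p1 = 0.
Try p7 = 0.
Try p3 = 0.
Try p4 = 1.
From the singleton clause (~p5), p5 = 0.
Try p6 = 0.
No clause remains; p2 is free.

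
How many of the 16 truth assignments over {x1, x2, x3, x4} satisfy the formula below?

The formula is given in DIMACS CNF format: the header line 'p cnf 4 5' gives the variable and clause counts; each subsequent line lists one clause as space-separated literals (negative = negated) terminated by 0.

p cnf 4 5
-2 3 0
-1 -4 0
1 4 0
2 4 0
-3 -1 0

There are 2^4 = 16 truth assignments over (x1, x2, x3, x4).
Check each against the 5 clauses (columns in the order x1, x2, x3, x4):
  F F F F  ✗ fails (x1 ∨ x4)
  F F F T  ✓ satisfies all
  F F T F  ✗ fails (x1 ∨ x4)
  F F T T  ✓ satisfies all
  F T F F  ✗ fails (¬x2 ∨ x3)
  F T F T  ✗ fails (¬x2 ∨ x3)
  F T T F  ✗ fails (x1 ∨ x4)
  F T T T  ✓ satisfies all
  T F F F  ✗ fails (x2 ∨ x4)
  T F F T  ✗ fails (¬x1 ∨ ¬x4)
  T F T F  ✗ fails (x2 ∨ x4)
  T F T T  ✗ fails (¬x1 ∨ ¬x4)
  T T F F  ✗ fails (¬x2 ∨ x3)
  T T F T  ✗ fails (¬x2 ∨ x3)
  T T T F  ✗ fails (¬x3 ∨ ¬x1)
  T T T T  ✗ fails (¬x1 ∨ ¬x4)
3 of the 16 rows are models.

3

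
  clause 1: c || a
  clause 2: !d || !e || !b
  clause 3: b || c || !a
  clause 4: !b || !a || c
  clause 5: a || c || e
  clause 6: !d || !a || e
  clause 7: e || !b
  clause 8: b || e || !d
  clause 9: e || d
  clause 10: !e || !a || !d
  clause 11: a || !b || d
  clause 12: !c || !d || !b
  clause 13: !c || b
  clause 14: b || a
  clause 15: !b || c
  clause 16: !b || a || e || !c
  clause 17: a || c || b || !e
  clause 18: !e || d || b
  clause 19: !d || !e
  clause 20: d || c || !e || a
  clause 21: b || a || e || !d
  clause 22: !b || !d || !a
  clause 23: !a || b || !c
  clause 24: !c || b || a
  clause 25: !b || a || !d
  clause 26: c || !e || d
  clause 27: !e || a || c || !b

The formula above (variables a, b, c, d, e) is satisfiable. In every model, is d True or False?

Suppose d = true.
The clause (!e) is unit, so e = false.
The clause (!a) is unit, so a = false.
The clause (c) is unit, so c = true.
The clause (!b) is unit, so b = false.
But (b) is also a unit clause — contradiction.
So every satisfying assignment has d = False.

False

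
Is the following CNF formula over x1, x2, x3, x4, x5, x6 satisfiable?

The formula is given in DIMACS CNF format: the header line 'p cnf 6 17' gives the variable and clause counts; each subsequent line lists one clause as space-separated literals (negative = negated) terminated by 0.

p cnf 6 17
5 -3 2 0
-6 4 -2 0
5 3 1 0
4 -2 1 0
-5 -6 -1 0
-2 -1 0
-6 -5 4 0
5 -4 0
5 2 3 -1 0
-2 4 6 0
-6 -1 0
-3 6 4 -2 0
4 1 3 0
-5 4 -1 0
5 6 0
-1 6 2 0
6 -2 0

Try x2 = False.
Try x5 = True.
Try x6 = True.
From the singleton clause (¬x1), x1 = False.
From the singleton clause (x4), x4 = True.
No clause remains; x3 is free.
A satisfying assignment: x1=False, x2=False, x3=False, x4=True, x5=True, x6=True.

Yes, satisfiable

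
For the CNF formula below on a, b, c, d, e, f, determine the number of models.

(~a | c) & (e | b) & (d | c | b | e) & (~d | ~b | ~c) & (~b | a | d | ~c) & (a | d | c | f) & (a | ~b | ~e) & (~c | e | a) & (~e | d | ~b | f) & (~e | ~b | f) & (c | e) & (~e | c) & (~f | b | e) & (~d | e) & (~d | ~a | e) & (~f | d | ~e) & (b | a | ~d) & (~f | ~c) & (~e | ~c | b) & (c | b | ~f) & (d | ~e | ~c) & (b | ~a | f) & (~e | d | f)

There are 2^6 = 64 truth assignments over (a, b, c, d, e, f).
Split on c. With c = 1, the clauses containing c are satisfied and ~c drops from the rest; 1 of the 2^5 = 32 assignments to the other variables satisfy what remains.
With c = 0, by the same count on the reduced clause set, 0 assignments work.
(One model: a=T, b=T, c=T, d=F, e=F, f=F.)
Total: 1 + 0 = 1.

1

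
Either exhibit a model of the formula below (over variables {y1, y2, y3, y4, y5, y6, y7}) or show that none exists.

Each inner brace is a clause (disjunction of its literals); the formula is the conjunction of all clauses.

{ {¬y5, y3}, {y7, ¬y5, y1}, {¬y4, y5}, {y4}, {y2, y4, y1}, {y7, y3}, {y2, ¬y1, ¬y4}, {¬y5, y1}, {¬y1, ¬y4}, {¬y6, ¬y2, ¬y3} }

UNSATISFIABLE

The clause (y4) is unit, so y4 = True.
The clause (y5) is unit, so y5 = True.
The clause (y3) is unit, so y3 = True.
The clause (y1) is unit, so y1 = True.
But (¬y1) is also a unit clause — contradiction.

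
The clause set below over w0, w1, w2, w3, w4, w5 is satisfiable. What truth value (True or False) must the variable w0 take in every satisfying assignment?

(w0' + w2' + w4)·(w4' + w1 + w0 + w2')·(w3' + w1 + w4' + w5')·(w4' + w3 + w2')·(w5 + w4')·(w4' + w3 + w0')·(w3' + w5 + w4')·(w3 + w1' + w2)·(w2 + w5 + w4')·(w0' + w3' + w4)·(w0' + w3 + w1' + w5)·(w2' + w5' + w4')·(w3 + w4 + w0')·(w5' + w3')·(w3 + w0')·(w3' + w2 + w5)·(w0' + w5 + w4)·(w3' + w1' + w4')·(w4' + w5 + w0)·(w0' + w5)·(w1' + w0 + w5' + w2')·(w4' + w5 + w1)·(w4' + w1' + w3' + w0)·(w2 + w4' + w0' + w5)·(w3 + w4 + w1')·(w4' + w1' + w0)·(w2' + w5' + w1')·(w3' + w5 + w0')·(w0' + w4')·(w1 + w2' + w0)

Suppose w0 = 1.
(w3) alone gives w3 = 1.
(w4) alone gives w4 = 1.
That conflicts with the unit clause (w4').
So every satisfying assignment has w0 = False.

False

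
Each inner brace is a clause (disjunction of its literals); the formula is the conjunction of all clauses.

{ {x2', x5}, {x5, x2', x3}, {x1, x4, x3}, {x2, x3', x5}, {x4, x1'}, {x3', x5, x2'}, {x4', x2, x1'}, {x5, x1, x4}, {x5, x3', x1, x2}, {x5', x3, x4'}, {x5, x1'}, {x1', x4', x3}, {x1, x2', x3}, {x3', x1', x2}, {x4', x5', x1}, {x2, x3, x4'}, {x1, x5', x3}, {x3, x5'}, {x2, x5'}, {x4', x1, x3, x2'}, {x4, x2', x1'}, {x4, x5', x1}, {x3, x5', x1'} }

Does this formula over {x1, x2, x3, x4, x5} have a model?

Case x2 = 1:
From the singleton clause (x5), x5 = 1.
From the singleton clause (x3), x3 = 1.
Case x4 = 1:
From the singleton clause (x1), x1 = 1.
All clauses are satisfied.
A satisfying assignment: x1: 1; x2: 1; x3: 1; x4: 1; x5: 1.

Satisfiable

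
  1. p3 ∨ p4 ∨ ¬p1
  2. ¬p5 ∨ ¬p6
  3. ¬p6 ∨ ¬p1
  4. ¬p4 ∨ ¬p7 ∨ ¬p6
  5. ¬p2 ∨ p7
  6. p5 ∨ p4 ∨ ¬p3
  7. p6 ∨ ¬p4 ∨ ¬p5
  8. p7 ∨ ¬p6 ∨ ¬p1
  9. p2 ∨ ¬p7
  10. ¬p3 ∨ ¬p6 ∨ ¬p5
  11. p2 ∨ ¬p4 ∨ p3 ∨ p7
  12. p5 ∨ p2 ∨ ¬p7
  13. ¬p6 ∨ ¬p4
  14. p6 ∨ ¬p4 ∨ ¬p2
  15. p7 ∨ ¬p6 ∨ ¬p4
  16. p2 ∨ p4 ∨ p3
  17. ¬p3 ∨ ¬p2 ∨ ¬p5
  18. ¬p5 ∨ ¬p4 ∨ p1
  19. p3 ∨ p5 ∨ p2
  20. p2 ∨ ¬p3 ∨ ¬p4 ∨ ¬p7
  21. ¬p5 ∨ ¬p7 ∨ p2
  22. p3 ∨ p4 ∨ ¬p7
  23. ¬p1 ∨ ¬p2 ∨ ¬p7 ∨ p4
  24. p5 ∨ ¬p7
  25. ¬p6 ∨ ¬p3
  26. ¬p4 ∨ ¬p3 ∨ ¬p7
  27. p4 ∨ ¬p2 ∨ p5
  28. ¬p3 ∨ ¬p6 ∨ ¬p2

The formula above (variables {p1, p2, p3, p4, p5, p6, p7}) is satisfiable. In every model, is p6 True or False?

False

Suppose p6 = True.
(¬p5) alone gives p5 = False.
(¬p1) alone gives p1 = False.
(¬p4) alone gives p4 = False.
(¬p3) alone gives p3 = False.
(p2) alone gives p2 = True.
But (¬p2) is also a unit clause — contradiction.
So every satisfying assignment has p6 = False.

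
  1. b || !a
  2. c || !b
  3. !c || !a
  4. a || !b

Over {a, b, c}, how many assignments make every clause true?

There are 2^3 = 8 truth assignments over (a, b, c).
Split on a. With a = true, the clauses containing a are satisfied and !a drops from the rest; 0 of the 2^2 = 4 assignments to the other variables satisfy what remains.
With a = false, by the same count on the reduced clause set, 2 assignments work.
(One model: a=F, b=F, c=F.)
Total: 0 + 2 = 2.

2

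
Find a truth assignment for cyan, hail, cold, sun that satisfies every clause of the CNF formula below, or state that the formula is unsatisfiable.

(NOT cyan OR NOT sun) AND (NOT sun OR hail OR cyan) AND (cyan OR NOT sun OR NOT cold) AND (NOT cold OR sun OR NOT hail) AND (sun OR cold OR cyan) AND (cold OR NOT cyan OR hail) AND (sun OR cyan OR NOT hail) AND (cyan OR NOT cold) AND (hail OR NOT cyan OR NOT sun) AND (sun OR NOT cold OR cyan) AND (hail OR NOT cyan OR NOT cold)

cyan: true, hail: true, cold: false, sun: false

Branch on cyan: set cyan = true.
The clause (NOT sun) is unit, so sun = false.
Branch on cold: set cold = false.
The clause (hail) is unit, so hail = true.
All clauses are satisfied.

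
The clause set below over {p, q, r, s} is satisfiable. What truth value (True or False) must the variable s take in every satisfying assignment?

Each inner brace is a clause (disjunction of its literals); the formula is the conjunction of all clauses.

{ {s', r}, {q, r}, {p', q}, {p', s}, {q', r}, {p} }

Suppose s = 0.
Unit clause (p') forces p = 0.
But (p) is also a unit clause — contradiction.
So every satisfying assignment has s = True.

True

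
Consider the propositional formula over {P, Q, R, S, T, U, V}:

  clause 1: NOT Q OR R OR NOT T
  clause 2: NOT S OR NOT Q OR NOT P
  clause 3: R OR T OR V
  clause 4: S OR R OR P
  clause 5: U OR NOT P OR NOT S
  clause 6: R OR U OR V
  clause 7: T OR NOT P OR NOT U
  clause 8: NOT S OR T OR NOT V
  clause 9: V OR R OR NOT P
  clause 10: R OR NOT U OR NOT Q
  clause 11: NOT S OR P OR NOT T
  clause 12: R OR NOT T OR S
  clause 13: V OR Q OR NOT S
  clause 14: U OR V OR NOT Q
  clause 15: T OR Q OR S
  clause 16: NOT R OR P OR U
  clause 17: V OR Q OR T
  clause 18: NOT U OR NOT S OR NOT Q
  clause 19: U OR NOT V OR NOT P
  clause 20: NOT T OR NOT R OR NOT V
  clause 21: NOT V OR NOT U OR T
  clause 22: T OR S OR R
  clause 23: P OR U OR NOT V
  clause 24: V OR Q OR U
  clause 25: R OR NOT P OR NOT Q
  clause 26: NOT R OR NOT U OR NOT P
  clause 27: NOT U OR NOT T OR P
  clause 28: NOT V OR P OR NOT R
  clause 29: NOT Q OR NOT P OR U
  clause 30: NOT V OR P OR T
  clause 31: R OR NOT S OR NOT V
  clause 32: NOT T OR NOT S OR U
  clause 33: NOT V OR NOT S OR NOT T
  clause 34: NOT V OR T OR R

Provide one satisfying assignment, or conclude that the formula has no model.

Case Q = true:
Case R = true:
Case S = false:
Case U = true:
From the singleton clause (NOT P), P = false.
From the singleton clause (NOT T), T = false.
From the singleton clause (NOT V), V = false.
Every clause now holds.

P ↦ false; Q ↦ true; R ↦ true; S ↦ false; T ↦ false; U ↦ true; V ↦ false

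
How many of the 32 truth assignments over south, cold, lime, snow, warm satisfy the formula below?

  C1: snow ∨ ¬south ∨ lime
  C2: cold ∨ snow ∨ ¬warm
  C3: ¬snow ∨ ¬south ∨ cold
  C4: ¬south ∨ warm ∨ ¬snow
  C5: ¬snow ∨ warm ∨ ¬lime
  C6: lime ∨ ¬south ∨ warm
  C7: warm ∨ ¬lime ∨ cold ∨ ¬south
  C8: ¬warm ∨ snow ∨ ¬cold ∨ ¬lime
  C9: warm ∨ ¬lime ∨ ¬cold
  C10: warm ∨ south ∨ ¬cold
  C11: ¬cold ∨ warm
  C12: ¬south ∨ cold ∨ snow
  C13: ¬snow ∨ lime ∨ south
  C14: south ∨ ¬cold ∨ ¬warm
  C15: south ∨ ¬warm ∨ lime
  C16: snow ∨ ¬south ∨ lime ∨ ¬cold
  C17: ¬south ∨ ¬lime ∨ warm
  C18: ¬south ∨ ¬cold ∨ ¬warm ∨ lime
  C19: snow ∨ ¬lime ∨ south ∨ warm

3

There are 2^5 = 32 truth assignments over (south, cold, lime, snow, warm).
Split on lime. With lime = True, the clauses containing lime are satisfied and ¬lime drops from the rest; 2 of the 2^4 = 16 assignments to the other variables satisfy what remains.
With lime = False, by the same count on the reduced clause set, 1 assignment works.
(One model: south=F, cold=F, lime=F, snow=F, warm=F.)
Total: 2 + 1 = 3.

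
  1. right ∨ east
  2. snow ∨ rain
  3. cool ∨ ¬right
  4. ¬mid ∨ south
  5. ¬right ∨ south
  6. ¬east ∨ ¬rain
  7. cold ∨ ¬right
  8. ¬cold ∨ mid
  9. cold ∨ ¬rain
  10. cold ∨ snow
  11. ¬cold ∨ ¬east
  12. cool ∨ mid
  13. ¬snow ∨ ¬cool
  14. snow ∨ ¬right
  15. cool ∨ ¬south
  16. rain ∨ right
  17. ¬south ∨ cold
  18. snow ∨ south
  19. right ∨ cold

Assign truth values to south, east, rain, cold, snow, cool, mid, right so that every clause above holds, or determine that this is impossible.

UNSATISFIABLE

Suppose right = True.
From the singleton clause (cool), cool = True.
From the singleton clause (south), south = True.
From the singleton clause (cold), cold = True.
From the singleton clause (mid), mid = True.
From the singleton clause (¬east), east = False.
From the singleton clause (¬snow), snow = False.
But (snow) is also a unit clause — contradiction.
That branch fails; take right = False instead.
From the singleton clause (east), east = True.
From the singleton clause (¬rain), rain = False.
But (rain) is also a unit clause — contradiction.
Either choice for right ends in contradiction.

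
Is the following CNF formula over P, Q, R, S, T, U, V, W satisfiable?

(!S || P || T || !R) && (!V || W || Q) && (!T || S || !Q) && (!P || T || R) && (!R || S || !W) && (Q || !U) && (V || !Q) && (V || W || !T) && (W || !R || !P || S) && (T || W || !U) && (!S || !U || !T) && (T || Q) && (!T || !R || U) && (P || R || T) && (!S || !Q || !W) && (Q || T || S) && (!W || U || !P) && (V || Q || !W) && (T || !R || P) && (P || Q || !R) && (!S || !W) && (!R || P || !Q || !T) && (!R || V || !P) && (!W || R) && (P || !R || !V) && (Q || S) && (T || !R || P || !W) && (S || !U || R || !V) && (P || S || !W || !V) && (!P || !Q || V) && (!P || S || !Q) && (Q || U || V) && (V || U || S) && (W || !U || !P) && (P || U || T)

Suppose Q = true.
From the singleton clause (V), V = true.
Suppose T = true.
From the singleton clause (S), S = true.
From the singleton clause (!U), U = false.
From the singleton clause (!R), R = false.
From the singleton clause (!W), W = false.
All clauses hold; P can take either value.
A satisfying assignment: P: true, Q: true, R: false, S: true, T: true, U: false, V: true, W: false.

Yes, satisfiable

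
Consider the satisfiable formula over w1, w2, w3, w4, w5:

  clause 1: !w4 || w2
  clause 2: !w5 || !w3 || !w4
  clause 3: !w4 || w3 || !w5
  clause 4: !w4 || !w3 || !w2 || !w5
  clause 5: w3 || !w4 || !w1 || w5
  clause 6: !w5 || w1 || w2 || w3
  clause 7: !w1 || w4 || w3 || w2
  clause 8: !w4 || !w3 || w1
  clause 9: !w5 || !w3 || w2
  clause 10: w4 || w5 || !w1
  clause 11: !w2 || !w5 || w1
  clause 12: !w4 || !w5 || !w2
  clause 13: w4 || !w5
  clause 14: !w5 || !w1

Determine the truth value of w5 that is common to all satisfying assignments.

Suppose w5 = true.
(w4) alone gives w4 = true.
(w2) alone gives w2 = true.
That conflicts with the unit clause (!w2).
So every satisfying assignment has w5 = False.

False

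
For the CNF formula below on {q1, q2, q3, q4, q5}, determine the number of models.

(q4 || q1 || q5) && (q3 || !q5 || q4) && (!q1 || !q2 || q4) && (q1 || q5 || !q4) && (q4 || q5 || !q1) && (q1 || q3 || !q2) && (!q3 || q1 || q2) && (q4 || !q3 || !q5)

10

There are 2^5 = 32 truth assignments over (q1, q2, q3, q4, q5).
Split on q1. With q1 = true, the clauses containing q1 are satisfied and !q1 drops from the rest; 8 of the 2^4 = 16 assignments to the other variables satisfy what remains.
With q1 = false, by the same count on the reduced clause set, 2 assignments work.
Total: 8 + 2 = 10.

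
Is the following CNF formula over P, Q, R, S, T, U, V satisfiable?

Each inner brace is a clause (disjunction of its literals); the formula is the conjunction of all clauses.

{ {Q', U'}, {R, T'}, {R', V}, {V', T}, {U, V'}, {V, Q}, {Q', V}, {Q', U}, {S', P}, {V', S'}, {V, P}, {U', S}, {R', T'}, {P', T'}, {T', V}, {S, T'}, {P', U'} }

Unsatisfiable

Case Q = 0:
From the singleton clause (V), V = 1.
From the singleton clause (T), T = 1.
From the singleton clause (R), R = 1.
That conflicts with the unit clause (R').
So Q must be the other value — set Q = 1.
From the singleton clause (U'), U = 0.
That conflicts with the unit clause (U).
Either choice for Q ends in contradiction.
No assignment satisfies every clause.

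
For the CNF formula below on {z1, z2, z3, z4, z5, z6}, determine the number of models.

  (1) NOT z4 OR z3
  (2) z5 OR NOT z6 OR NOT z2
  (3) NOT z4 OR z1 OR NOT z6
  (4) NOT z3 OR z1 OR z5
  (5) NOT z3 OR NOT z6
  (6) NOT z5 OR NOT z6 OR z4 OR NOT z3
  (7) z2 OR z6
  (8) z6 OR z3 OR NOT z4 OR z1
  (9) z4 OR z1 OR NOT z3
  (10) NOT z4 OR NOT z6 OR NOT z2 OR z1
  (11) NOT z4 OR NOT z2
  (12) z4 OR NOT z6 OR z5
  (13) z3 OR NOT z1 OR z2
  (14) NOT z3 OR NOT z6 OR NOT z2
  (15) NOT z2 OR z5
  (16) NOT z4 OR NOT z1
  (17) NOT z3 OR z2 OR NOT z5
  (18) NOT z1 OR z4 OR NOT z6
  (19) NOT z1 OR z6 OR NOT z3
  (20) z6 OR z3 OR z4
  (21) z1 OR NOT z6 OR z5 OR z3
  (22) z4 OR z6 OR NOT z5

2

There are 2^6 = 64 truth assignments over (z1, z2, z3, z4, z5, z6).
Split on z4. With z4 = true, the clauses containing z4 are satisfied and NOT z4 drops from the rest; 0 of the 2^5 = 32 assignments to the other variables satisfy what remains.
With z4 = false, by the same count on the reduced clause set, 2 assignments work.
(One model: z1=F, z2=F, z3=F, z4=F, z5=T, z6=T.)
Total: 0 + 2 = 2.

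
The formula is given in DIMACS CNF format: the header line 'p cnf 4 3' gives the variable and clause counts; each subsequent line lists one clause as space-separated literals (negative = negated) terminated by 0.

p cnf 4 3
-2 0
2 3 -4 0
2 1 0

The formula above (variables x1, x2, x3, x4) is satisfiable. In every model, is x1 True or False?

Suppose x1 = False.
The clause (¬x2) is unit, so x2 = False.
Now (x2) is unsatisfied and unit — conflict.
So every satisfying assignment has x1 = True.

True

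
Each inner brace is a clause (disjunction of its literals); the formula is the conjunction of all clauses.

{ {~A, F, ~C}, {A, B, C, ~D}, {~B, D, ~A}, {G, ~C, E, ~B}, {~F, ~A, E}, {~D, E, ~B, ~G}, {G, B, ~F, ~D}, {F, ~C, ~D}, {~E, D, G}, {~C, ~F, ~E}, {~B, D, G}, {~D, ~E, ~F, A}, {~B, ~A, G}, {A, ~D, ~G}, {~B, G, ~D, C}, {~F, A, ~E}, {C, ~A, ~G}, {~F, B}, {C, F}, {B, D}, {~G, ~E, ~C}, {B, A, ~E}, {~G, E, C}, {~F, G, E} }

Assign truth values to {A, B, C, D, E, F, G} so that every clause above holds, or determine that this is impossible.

Suppose F = 1.
(B) alone gives B = 1.
Suppose D = 0.
(~A) alone gives A = 0.
(G) alone gives G = 1.
(~E) alone gives E = 0.
(C) alone gives C = 1.
All clauses are satisfied.

A ↦ 0,  B ↦ 1,  C ↦ 1,  D ↦ 0,  E ↦ 0,  F ↦ 1,  G ↦ 1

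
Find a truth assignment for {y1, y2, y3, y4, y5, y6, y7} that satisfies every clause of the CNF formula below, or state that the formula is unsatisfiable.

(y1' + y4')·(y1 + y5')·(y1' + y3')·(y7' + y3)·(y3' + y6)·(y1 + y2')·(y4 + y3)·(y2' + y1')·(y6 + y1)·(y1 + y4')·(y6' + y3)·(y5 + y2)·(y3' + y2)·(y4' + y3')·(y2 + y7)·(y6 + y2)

UNSATISFIABLE

Case y1 = 0:
The clause (y5') is unit, so y5 = 0.
The clause (y2') is unit, so y2 = 0.
But (y2) is also a unit clause — contradiction.
Undo y1 and try y1 = 1.
The clause (y4') is unit, so y4 = 0.
The clause (y3') is unit, so y3 = 0.
But (y3) is also a unit clause — contradiction.
Neither y1 = 1 nor y1 = 0 works.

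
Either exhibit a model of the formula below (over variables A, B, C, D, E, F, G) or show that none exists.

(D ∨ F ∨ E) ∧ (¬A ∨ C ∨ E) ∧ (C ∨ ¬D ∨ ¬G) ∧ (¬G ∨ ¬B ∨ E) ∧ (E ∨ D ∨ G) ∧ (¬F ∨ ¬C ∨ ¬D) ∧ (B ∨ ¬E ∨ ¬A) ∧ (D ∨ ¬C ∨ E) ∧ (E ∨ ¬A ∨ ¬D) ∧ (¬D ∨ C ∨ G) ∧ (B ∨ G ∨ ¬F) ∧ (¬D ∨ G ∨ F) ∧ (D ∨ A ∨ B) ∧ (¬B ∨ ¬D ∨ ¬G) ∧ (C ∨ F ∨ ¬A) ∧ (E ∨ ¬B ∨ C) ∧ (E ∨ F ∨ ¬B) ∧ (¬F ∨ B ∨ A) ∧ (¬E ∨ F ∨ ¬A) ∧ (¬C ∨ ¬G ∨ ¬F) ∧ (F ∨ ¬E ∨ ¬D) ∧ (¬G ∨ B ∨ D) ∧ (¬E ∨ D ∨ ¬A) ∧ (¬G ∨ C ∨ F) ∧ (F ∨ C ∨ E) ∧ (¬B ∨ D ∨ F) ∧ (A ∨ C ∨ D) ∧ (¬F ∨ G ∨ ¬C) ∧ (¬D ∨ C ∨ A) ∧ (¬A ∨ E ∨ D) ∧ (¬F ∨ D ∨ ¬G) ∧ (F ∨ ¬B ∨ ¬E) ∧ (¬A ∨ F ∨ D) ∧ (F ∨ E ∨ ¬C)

Try D = True.
Try C = True.
From the singleton clause (¬F), F = False.
From the singleton clause (G), G = True.
From the singleton clause (¬B), B = False.
From the singleton clause (¬E), E = False.
That conflicts with the unit clause (E).
Undo C and try C = False.
From the singleton clause (¬G), G = False.
That conflicts with the unit clause (G).
Either choice for C ends in contradiction.
Undo D and try D = False.
Try F = True.
From the singleton clause (¬G), G = False.
From the singleton clause (E), E = True.
From the singleton clause (B), B = True.
From the singleton clause (¬A), A = False.
From the singleton clause (C), C = True.
That conflicts with the unit clause (¬C).
Undo F and try F = False.
From the singleton clause (E), E = True.
From the singleton clause (¬A), A = False.
From the singleton clause (B), B = True.
That conflicts with the unit clause (¬B).
Either choice for F ends in contradiction.
Either choice for D ends in contradiction.

UNSATISFIABLE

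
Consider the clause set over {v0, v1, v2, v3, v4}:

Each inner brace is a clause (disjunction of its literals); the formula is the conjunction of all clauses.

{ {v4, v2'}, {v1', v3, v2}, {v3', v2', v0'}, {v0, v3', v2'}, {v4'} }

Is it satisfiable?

From the singleton clause (v4'), v4 = 0.
From the singleton clause (v2'), v2 = 0.
Try v1 = 0.
No clause remains; v0, v3 are free.
A satisfying assignment: v0=0, v1=0, v2=0, v3=0, v4=0.

Satisfiable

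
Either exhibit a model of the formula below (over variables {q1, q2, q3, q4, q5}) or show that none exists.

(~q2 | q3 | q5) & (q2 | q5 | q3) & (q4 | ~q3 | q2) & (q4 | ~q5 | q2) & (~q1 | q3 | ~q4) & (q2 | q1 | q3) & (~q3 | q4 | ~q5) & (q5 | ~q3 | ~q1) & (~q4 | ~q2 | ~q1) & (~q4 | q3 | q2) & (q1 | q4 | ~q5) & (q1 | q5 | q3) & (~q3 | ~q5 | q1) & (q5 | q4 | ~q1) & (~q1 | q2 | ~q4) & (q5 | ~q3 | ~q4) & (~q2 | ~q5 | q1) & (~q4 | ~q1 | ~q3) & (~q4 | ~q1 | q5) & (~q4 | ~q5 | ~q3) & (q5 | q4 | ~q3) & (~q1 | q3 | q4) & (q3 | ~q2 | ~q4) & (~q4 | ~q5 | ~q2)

UNSATISFIABLE

Branch on q2: set q2 = 0.
Branch on q5: set q5 = 1.
(q4) alone gives q4 = 1.
(q3) alone gives q3 = 1.
But (~q3) is also a unit clause — contradiction.
Backtrack on q5: now try q5 = 0.
(q3) alone gives q3 = 1.
(q4) alone gives q4 = 1.
But (~q4) is also a unit clause — contradiction.
Neither q5 = 1 nor q5 = 0 works.
Backtrack on q2: now try q2 = 1.
Branch on q3: set q3 = 1.
Branch on q4: set q4 = 1.
(~q1) alone gives q1 = 0.
(~q5) alone gives q5 = 0.
But (q5) is also a unit clause — contradiction.
Backtrack on q4: now try q4 = 0.
(~q5) alone gives q5 = 0.
But (q5) is also a unit clause — contradiction.
Neither q4 = 1 nor q4 = 0 works.
Backtrack on q3: now try q3 = 0.
(q5) alone gives q5 = 1.
(q1) alone gives q1 = 1.
(~q4) alone gives q4 = 0.
But (q4) is also a unit clause — contradiction.
Neither q3 = 1 nor q3 = 0 works.
Neither q2 = 1 nor q2 = 0 works.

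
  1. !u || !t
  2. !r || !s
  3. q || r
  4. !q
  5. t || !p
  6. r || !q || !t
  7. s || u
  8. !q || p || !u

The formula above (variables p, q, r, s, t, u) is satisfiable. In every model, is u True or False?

True

Suppose u = false.
(!q) alone gives q = false.
(r) alone gives r = true.
(!s) alone gives s = false.
But (s) is also a unit clause — contradiction.
So every satisfying assignment has u = True.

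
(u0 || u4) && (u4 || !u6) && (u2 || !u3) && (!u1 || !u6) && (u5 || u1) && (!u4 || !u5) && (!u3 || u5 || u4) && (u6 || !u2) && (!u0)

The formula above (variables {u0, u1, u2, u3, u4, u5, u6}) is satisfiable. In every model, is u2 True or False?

Suppose u2 = true.
The clause (u6) is unit, so u6 = true.
The clause (u4) is unit, so u4 = true.
The clause (!u1) is unit, so u1 = false.
The clause (u5) is unit, so u5 = true.
But (!u5) is also a unit clause — contradiction.
So every satisfying assignment has u2 = False.

False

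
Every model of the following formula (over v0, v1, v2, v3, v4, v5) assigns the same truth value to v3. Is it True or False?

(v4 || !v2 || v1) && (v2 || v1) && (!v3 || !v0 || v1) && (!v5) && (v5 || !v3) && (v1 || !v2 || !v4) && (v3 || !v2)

False

Suppose v3 = true.
From the singleton clause (!v5), v5 = false.
But (v5) is also a unit clause — contradiction.
So every satisfying assignment has v3 = False.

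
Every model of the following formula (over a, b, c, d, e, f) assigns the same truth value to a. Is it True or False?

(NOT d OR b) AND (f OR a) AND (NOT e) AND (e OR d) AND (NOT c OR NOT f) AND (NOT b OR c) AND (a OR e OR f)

Suppose a = false.
The clause (f) is unit, so f = true.
The clause (NOT e) is unit, so e = false.
The clause (d) is unit, so d = true.
The clause (b) is unit, so b = true.
The clause (NOT c) is unit, so c = false.
That conflicts with the unit clause (c).
So every satisfying assignment has a = True.

True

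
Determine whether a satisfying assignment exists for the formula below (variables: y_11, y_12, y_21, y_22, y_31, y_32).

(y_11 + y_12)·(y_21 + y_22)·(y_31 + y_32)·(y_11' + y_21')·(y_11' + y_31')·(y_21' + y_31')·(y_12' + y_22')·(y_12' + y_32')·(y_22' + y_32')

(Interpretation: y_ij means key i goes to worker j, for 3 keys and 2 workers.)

No, unsatisfiable

Branch on y_11: set y_11 = 1.
From the singleton clause (y_21'), y_21 = 0.
From the singleton clause (y_22), y_22 = 1.
From the singleton clause (y_31'), y_31 = 0.
From the singleton clause (y_32), y_32 = 1.
That conflicts with the unit clause (y_32').
Undo y_11 and try y_11 = 0.
From the singleton clause (y_12), y_12 = 1.
From the singleton clause (y_22'), y_22 = 0.
From the singleton clause (y_21), y_21 = 1.
From the singleton clause (y_31'), y_31 = 0.
From the singleton clause (y_32), y_32 = 1.
That conflicts with the unit clause (y_32').
Either choice for y_11 ends in contradiction.
No assignment satisfies every clause.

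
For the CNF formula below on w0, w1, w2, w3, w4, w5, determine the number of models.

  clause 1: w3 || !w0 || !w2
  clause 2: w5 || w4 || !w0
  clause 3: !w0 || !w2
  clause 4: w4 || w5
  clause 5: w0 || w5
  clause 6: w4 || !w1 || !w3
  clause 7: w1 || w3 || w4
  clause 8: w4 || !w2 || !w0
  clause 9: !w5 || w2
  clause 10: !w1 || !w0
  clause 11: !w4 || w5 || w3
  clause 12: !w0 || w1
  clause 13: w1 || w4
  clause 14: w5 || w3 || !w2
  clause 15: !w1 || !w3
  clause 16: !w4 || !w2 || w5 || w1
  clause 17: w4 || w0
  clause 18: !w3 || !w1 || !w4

3

There are 2^6 = 64 truth assignments over (w0, w1, w2, w3, w4, w5).
Split on w1. With w1 = true, the clauses containing w1 are satisfied and !w1 drops from the rest; 1 of the 2^5 = 32 assignments to the other variables satisfy what remains.
With w1 = false, by the same count on the reduced clause set, 2 assignments work.
Total: 1 + 2 = 3.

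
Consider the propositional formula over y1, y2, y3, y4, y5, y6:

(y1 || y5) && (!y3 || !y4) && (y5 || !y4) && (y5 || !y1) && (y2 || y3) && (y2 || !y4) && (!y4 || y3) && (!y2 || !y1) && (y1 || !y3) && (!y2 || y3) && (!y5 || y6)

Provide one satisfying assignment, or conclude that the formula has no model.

Try y1 = true.
The clause (y5) is unit, so y5 = true.
The clause (!y2) is unit, so y2 = false.
The clause (y3) is unit, so y3 = true.
The clause (!y4) is unit, so y4 = false.
The clause (y6) is unit, so y6 = true.
Every clause now holds.

y1: true; y2: false; y3: true; y4: false; y5: true; y6: true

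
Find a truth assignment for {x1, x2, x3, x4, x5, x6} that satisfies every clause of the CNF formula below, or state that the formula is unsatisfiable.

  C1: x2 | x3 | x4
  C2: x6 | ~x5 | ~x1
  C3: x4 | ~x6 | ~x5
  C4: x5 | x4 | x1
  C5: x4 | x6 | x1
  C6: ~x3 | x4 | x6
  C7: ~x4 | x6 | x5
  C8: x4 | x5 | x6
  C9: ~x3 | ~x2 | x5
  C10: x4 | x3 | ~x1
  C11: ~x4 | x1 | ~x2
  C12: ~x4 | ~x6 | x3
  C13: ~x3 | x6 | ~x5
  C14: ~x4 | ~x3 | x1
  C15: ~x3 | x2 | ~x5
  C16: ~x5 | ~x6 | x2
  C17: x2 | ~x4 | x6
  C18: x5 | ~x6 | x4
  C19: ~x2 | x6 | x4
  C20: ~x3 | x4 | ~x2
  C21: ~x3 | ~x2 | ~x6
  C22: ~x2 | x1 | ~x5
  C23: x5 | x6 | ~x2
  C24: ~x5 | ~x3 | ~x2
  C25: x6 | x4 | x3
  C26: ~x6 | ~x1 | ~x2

Suppose x2 = 0.
Suppose x3 = 1.
Unit clause (~x5) forces x5 = 0.
Suppose x4 = 1.
Unit clause (x6) forces x6 = 1.
Unit clause (x1) forces x1 = 1.
All clauses are satisfied.

x1: 1; x2: 0; x3: 1; x4: 1; x5: 0; x6: 1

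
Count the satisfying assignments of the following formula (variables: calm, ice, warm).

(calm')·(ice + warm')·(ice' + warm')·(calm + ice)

There are 2^3 = 8 truth assignments over (calm, ice, warm).
Split on warm. With warm = 1, the clauses containing warm are satisfied and warm' drops from the rest; 0 of the 2^2 = 4 assignments to the other variables satisfy what remains.
With warm = 0, by the same count on the reduced clause set, 1 assignment works.
Total: 0 + 1 = 1.

1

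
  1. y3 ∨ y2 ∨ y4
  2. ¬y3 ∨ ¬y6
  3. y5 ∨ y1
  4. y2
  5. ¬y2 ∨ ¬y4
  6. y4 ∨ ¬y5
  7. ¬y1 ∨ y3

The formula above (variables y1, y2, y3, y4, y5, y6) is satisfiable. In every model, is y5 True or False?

False

Suppose y5 = True.
(y2) alone gives y2 = True.
(¬y4) alone gives y4 = False.
But (y4) is also a unit clause — contradiction.
So every satisfying assignment has y5 = False.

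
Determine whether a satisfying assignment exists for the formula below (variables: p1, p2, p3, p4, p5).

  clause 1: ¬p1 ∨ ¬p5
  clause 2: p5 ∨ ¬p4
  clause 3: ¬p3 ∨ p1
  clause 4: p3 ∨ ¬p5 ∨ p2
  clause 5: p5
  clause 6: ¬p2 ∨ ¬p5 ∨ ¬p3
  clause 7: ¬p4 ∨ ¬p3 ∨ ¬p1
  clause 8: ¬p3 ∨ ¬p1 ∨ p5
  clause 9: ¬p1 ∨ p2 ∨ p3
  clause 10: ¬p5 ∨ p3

From the singleton clause (p5), p5 = True.
From the singleton clause (¬p1), p1 = False.
From the singleton clause (¬p3), p3 = False.
That conflicts with the unit clause (p3).
No assignment satisfies every clause.

No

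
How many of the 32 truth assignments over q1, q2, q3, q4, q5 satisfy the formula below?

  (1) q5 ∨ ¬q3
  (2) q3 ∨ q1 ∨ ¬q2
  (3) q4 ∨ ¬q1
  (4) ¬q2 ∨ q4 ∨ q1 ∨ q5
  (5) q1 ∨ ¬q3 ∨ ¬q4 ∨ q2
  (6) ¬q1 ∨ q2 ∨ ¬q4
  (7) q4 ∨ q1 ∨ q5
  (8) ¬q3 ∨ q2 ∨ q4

8

There are 2^5 = 32 truth assignments over (q1, q2, q3, q4, q5).
Split on q2. With q2 = True, the clauses containing q2 are satisfied and ¬q2 drops from the rest; 5 of the 2^4 = 16 assignments to the other variables satisfy what remains.
With q2 = False, by the same count on the reduced clause set, 3 assignments work.
Total: 5 + 3 = 8.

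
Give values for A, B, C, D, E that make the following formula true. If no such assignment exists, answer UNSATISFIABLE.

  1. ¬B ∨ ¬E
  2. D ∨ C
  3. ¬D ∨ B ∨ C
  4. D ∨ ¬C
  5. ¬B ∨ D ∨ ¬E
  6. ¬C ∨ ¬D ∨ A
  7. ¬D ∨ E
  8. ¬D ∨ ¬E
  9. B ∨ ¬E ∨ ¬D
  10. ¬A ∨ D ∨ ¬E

Try B = False.
Try D = True.
The clause (C) is unit, so C = True.
The clause (A) is unit, so A = True.
The clause (E) is unit, so E = True.
That conflicts with the unit clause (¬E).
That branch fails; take D = False instead.
The clause (C) is unit, so C = True.
That conflicts with the unit clause (¬C).
Either choice for D ends in contradiction.
That branch fails; take B = True instead.
The clause (¬E) is unit, so E = False.
The clause (¬D) is unit, so D = False.
The clause (C) is unit, so C = True.
That conflicts with the unit clause (¬C).
Either choice for B ends in contradiction.

UNSATISFIABLE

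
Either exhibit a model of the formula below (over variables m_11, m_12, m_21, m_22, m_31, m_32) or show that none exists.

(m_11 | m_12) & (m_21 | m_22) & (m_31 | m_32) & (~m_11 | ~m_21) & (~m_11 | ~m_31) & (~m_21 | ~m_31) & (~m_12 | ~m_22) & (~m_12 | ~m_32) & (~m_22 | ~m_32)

UNSATISFIABLE

Suppose m_11 = 1.
The clause (~m_21) is unit, so m_21 = 0.
The clause (m_22) is unit, so m_22 = 1.
The clause (~m_31) is unit, so m_31 = 0.
The clause (m_32) is unit, so m_32 = 1.
But (~m_32) is also a unit clause — contradiction.
That branch fails; take m_11 = 0 instead.
The clause (m_12) is unit, so m_12 = 1.
The clause (~m_22) is unit, so m_22 = 0.
The clause (m_21) is unit, so m_21 = 1.
The clause (~m_31) is unit, so m_31 = 0.
The clause (m_32) is unit, so m_32 = 1.
But (~m_32) is also a unit clause — contradiction.
Either choice for m_11 ends in contradiction.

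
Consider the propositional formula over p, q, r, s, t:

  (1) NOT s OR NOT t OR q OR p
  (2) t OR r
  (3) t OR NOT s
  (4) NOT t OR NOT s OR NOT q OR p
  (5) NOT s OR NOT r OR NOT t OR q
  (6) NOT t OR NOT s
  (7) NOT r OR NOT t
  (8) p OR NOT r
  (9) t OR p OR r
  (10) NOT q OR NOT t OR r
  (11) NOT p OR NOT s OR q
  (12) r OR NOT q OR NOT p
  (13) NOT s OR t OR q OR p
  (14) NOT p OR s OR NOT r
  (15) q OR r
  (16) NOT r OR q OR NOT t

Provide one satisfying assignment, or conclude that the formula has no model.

Try t = true.
From the singleton clause (NOT s), s = false.
From the singleton clause (NOT r), r = false.
From the singleton clause (NOT q), q = false.
Now (q) is unsatisfied and unit — conflict.
So t must be the other value — set t = false.
From the singleton clause (r), r = true.
From the singleton clause (NOT s), s = false.
From the singleton clause (p), p = true.
Now (NOT p) is unsatisfied and unit — conflict.
Both values of t lead to a conflict.

UNSATISFIABLE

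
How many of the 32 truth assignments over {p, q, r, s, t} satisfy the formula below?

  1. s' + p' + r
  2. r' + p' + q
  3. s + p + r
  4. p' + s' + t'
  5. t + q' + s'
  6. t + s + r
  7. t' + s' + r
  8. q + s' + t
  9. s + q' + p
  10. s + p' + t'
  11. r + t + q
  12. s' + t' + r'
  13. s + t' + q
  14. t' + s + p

2

There are 2^5 = 32 truth assignments over (p, q, r, s, t).
Split on t. With t = 1, the clauses containing t are satisfied and t' drops from the rest; 0 of the 2^4 = 16 assignments to the other variables satisfy what remains.
With t = 0, by the same count on the reduced clause set, 2 assignments work.
Total: 0 + 2 = 2.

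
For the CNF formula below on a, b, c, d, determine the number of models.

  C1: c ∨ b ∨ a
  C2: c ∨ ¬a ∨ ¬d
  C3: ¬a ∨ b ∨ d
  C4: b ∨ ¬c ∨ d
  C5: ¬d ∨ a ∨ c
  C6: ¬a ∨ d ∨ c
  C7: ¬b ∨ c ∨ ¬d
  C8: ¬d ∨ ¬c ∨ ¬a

There are 2^4 = 16 truth assignments over (a, b, c, d).
Split on b. With b = True, the clauses containing b are satisfied and ¬b drops from the rest; 4 of the 2^3 = 8 assignments to the other variables satisfy what remains.
With b = False, by the same count on the reduced clause set, 1 assignment works.
(One model: a=F, b=F, c=T, d=T.)
Total: 4 + 1 = 5.

5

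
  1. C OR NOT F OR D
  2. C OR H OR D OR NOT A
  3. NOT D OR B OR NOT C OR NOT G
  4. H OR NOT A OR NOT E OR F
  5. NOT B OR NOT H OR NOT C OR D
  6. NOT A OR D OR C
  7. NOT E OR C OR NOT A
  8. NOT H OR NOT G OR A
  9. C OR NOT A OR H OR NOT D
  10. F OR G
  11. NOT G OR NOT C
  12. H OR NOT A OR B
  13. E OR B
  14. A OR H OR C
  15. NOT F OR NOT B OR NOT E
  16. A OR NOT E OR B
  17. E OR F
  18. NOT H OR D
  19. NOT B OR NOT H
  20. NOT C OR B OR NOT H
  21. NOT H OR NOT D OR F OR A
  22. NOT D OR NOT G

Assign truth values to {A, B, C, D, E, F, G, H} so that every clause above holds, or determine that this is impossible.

A=true; B=true; C=true; D=true; E=false; F=true; G=false; H=false

Try F = true.
Try C = true.
The clause (NOT G) is unit, so G = false.
Try E = false.
The clause (B) is unit, so B = true.
The clause (NOT H) is unit, so H = false.
No clause remains; A, D are free.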